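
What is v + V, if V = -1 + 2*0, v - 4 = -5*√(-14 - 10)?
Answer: 3 - 10*I*√6 ≈ 3.0 - 24.495*I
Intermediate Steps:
v = 4 - 10*I*√6 (v = 4 - 5*√(-14 - 10) = 4 - 10*I*√6 ≈ 4.0 - 24.495*I)
V = -1 (V = -1 + 0 = -1)
v + V = (4 - 10*I*√6) - 1 = 3 - 10*I*√6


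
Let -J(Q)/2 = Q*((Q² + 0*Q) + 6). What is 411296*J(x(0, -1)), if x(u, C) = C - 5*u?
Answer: 5758144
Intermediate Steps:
J(Q) = -2*Q*(6 + Q²) (J(Q) = -2*Q*((Q² + 0*Q) + 6) = -2*Q*((Q² + 0) + 6) = -2*Q*(Q² + 6) = -2*Q*(6 + Q²))
411296*J(x(0, -1)) = 411296*(-2*(-1 - 5*0)*(6 + (-1 - 5*0)²)) = 411296*(-2*(-1 + 0)*(6 + (-1 + 0)²)) = 411296*(-2*(-1)*(6 + (-1)²)) = 411296*(-2*(-1)*(6 + 1)) = 411296*(-2*(-1)*7) = 411296*14 = 5758144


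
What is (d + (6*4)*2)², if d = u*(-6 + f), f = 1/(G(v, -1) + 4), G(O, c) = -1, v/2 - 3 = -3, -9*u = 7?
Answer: 2002225/729 ≈ 2746.5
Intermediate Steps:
u = -7/9 (u = -⅑*7 = -7/9 ≈ -0.77778)
v = 0 (v = 6 + 2*(-3) = 6 - 6 = 0)
f = ⅓ (f = 1/(-1 + 4) = 1/3 = ⅓ ≈ 0.33333)
d = 119/27 (d = -7*(-6 + ⅓)/9 = -7/9*(-17/3) = 119/27 ≈ 4.4074)
(d + (6*4)*2)² = (119/27 + (6*4)*2)² = (119/27 + 24*2)² = (119/27 + 48)² = (1415/27)² = 2002225/729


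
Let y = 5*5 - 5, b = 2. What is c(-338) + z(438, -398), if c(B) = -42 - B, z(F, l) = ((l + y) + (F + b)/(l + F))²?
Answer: 134985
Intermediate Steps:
y = 20 (y = 25 - 5 = 20)
z(F, l) = (20 + l + (2 + F)/(F + l))² (z(F, l) = ((l + 20) + (F + 2)/(l + F))² = ((20 + l) + (2 + F)/(F + l))² = (20 + l + (2 + F)/(F + l))²)
c(-338) + z(438, -398) = (-42 - 1*(-338)) + (2 + (-398)² + 20*(-398) + 21*438 + 438*(-398))²/(438 - 398)² = (-42 + 338) + (2 + 158404 - 7960 + 9198 - 174324)²/40² = 296 + (1/1600)*(-14680)² = 296 + (1/1600)*215502400 = 296 + 134689 = 134985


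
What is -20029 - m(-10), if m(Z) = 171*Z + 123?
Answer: -18442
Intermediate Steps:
m(Z) = 123 + 171*Z
-20029 - m(-10) = -20029 - (123 + 171*(-10)) = -20029 - (123 - 1710) = -20029 - 1*(-1587) = -20029 + 1587 = -18442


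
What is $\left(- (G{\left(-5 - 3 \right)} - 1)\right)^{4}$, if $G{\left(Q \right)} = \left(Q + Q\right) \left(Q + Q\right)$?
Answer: $4228250625$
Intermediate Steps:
$G{\left(Q \right)} = 4 Q^{2}$ ($G{\left(Q \right)} = 2 Q 2 Q = 4 Q^{2}$)
$\left(- (G{\left(-5 - 3 \right)} - 1)\right)^{4} = \left(- (4 \left(-5 - 3\right)^{2} - 1)\right)^{4} = \left(- (4 \left(-8\right)^{2} - 1)\right)^{4} = \left(- (4 \cdot 64 - 1)\right)^{4} = \left(- (256 - 1)\right)^{4} = \left(\left(-1\right) 255\right)^{4} = \left(-255\right)^{4} = 4228250625$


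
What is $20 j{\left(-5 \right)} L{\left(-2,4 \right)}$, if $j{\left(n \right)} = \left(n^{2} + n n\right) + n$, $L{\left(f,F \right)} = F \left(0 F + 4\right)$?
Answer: $14400$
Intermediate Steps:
$L{\left(f,F \right)} = 4 F$ ($L{\left(f,F \right)} = F \left(0 + 4\right) = F 4 = 4 F$)
$j{\left(n \right)} = n + 2 n^{2}$ ($j{\left(n \right)} = \left(n^{2} + n^{2}\right) + n = 2 n^{2} + n = n + 2 n^{2}$)
$20 j{\left(-5 \right)} L{\left(-2,4 \right)} = 20 \left(- 5 \left(1 + 2 \left(-5\right)\right)\right) 4 \cdot 4 = 20 \left(- 5 \left(1 - 10\right)\right) 16 = 20 \left(\left(-5\right) \left(-9\right)\right) 16 = 20 \cdot 45 \cdot 16 = 900 \cdot 16 = 14400$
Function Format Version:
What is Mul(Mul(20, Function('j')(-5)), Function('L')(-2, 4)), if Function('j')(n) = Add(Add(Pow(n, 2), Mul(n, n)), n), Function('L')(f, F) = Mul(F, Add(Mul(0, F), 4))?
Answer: 14400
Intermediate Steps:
Function('L')(f, F) = Mul(4, F) (Function('L')(f, F) = Mul(F, Add(0, 4)) = Mul(F, 4) = Mul(4, F))
Function('j')(n) = Add(n, Mul(2, Pow(n, 2))) (Function('j')(n) = Add(Add(Pow(n, 2), Pow(n, 2)), n) = Add(Mul(2, Pow(n, 2)), n) = Add(n, Mul(2, Pow(n, 2))))
Mul(Mul(20, Function('j')(-5)), Function('L')(-2, 4)) = Mul(Mul(20, Mul(-5, Add(1, Mul(2, -5)))), Mul(4, 4)) = Mul(Mul(20, Mul(-5, Add(1, -10))), 16) = Mul(Mul(20, Mul(-5, -9)), 16) = Mul(Mul(20, 45), 16) = Mul(900, 16) = 14400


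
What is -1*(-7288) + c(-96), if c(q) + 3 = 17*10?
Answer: 7455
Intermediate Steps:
c(q) = 167 (c(q) = -3 + 17*10 = -3 + 170 = 167)
-1*(-7288) + c(-96) = -1*(-7288) + 167 = 7288 + 167 = 7455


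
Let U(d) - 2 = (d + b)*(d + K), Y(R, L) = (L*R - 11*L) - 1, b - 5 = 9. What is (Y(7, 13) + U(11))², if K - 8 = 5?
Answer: 301401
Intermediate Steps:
b = 14 (b = 5 + 9 = 14)
K = 13 (K = 8 + 5 = 13)
Y(R, L) = -1 - 11*L + L*R (Y(R, L) = (-11*L + L*R) - 1 = -1 - 11*L + L*R)
U(d) = 2 + (13 + d)*(14 + d) (U(d) = 2 + (d + 14)*(d + 13) = 2 + (14 + d)*(13 + d) = 2 + (13 + d)*(14 + d))
(Y(7, 13) + U(11))² = ((-1 - 11*13 + 13*7) + (184 + 11² + 27*11))² = ((-1 - 143 + 91) + (184 + 121 + 297))² = (-53 + 602)² = 549² = 301401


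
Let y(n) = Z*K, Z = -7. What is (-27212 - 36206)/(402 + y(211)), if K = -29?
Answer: -63418/605 ≈ -104.82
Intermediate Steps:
y(n) = 203 (y(n) = -7*(-29) = 203)
(-27212 - 36206)/(402 + y(211)) = (-27212 - 36206)/(402 + 203) = -63418/605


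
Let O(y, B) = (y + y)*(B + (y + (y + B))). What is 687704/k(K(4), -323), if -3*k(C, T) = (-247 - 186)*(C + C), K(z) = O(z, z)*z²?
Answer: 257889/221696 ≈ 1.1633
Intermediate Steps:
O(y, B) = 2*y*(2*B + 2*y) (O(y, B) = (2*y)*(B + (y + (B + y))) = (2*y)*(B + (B + 2*y)) = (2*y)*(2*B + 2*y) = 2*y*(2*B + 2*y))
K(z) = 8*z⁴ (K(z) = (4*z*(z + z))*z² = (4*z*(2*z))*z² = (8*z²)*z² = 8*z⁴)
k(C, T) = 866*C/3 (k(C, T) = -(-247 - 186)*(C + C)/3 = -(-433)*2*C/3 = -(-866)*C/3 = 866*C/3)
687704/k(K(4), -323) = 687704/((866*(8*4⁴)/3)) = 687704/((866*(8*256)/3)) = 687704/(((866/3)*2048)) = 687704/(1773568/3) = 687704*(3/1773568) = 257889/221696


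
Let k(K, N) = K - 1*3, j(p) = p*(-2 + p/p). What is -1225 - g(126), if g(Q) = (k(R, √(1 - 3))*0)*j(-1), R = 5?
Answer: -1225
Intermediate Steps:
j(p) = -p (j(p) = p*(-2 + 1) = p*(-1) = -p)
k(K, N) = -3 + K (k(K, N) = K - 3 = -3 + K)
g(Q) = 0 (g(Q) = ((-3 + 5)*0)*(-1*(-1)) = (2*0)*1 = 0*1 = 0)
-1225 - g(126) = -1225 - 1*0 = -1225 + 0 = -1225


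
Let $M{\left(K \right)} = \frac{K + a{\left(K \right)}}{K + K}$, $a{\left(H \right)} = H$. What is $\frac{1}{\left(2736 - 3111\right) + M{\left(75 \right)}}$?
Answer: $- \frac{1}{374} \approx -0.0026738$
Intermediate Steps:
$M{\left(K \right)} = 1$ ($M{\left(K \right)} = \frac{K + K}{K + K} = \frac{2 K}{2 K} = 2 K \frac{1}{2 K} = 1$)
$\frac{1}{\left(2736 - 3111\right) + M{\left(75 \right)}} = \frac{1}{\left(2736 - 3111\right) + 1} = \frac{1}{-375 + 1} = \frac{1}{-374} = - \frac{1}{374}$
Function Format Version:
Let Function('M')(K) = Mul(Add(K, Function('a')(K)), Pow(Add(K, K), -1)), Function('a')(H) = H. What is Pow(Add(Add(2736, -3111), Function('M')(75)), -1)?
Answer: Rational(-1, 374) ≈ -0.0026738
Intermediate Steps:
Function('M')(K) = 1 (Function('M')(K) = Mul(Add(K, K), Pow(Add(K, K), -1)) = Mul(Mul(2, K), Pow(Mul(2, K), -1)) = Mul(Mul(2, K), Mul(Rational(1, 2), Pow(K, -1))) = 1)
Pow(Add(Add(2736, -3111), Function('M')(75)), -1) = Pow(Add(Add(2736, -3111), 1), -1) = Pow(Add(-375, 1), -1) = Pow(-374, -1) = Rational(-1, 374)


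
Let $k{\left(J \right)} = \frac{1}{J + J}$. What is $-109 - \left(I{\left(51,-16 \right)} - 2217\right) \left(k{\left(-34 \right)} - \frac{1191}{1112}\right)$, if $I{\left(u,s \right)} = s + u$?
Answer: $- \frac{23423043}{9452} \approx -2478.1$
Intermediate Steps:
$k{\left(J \right)} = \frac{1}{2 J}$
$-109 - \left(I{\left(51,-16 \right)} - 2217\right) \left(k{\left(-34 \right)} - \frac{1191}{1112}\right) = -109 - \left(\left(-16 + 51\right) - 2217\right) \left(\frac{1}{2 \left(-34\right)} - \frac{1191}{1112}\right) = -109 - \left(35 - 2217\right) \left(\frac{1}{2} \left(- \frac{1}{34}\right) - \frac{1191}{1112}\right) = -109 - - 2182 \left(- \frac{1}{68} - \frac{1191}{1112}\right) = -109 - \left(-2182\right) \left(- \frac{20525}{18904}\right) = -109 - \frac{22392775}{9452} = - \frac{23423043}{9452}$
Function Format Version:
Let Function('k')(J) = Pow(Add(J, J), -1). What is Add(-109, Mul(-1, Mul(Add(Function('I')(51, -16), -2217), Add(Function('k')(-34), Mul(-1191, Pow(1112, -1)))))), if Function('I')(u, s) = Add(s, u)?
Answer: Rational(-23423043, 9452) ≈ -2478.1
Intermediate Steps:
Function('k')(J) = Mul(Rational(1, 2), Pow(J, -1)) (Function('k')(J) = Pow(Mul(2, J), -1) = Mul(Rational(1, 2), Pow(J, -1)))
Add(-109, Mul(-1, Mul(Add(Function('I')(51, -16), -2217), Add(Function('k')(-34), Mul(-1191, Pow(1112, -1)))))) = Add(-109, Mul(-1, Mul(Add(Add(-16, 51), -2217), Add(Mul(Rational(1, 2), Pow(-34, -1)), Mul(-1191, Pow(1112, -1)))))) = Add(-109, Mul(-1, Mul(Add(35, -2217), Add(Mul(Rational(1, 2), Rational(-1, 34)), Mul(-1191, Rational(1, 1112)))))) = Add(-109, Mul(-1, Mul(-2182, Add(Rational(-1, 68), Rational(-1191, 1112))))) = Add(-109, Mul(-1, Mul(-2182, Rational(-20525, 18904)))) = Add(-109, Mul(-1, Rational(22392775, 9452))) = Add(-109, Rational(-22392775, 9452)) = Rational(-23423043, 9452)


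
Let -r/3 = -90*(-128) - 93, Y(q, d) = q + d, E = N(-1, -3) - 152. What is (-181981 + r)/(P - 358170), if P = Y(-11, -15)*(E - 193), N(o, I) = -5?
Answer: 108131/174535 ≈ 0.61954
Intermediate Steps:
E = -157 (E = -5 - 152 = -157)
Y(q, d) = d + q
r = -34281 (r = -3*(-90*(-128) - 93) = -3*(11520 - 93) = -3*11427 = -34281)
P = 9100 (P = (-15 - 11)*(-157 - 193) = -26*(-350) = 9100)
(-181981 + r)/(P - 358170) = (-181981 - 34281)/(9100 - 358170) = -216262/(-349070) = -216262*(-1/349070) = 108131/174535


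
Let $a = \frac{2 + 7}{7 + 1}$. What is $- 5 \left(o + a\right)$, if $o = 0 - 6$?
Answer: $\frac{195}{8} \approx 24.375$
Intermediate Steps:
$o = -6$
$a = \frac{9}{8} \approx 1.125$
$- 5 \left(o + a\right) = - 5 \left(-6 + \frac{9}{8}\right) = \left(-5\right) \left(- \frac{39}{8}\right) = \frac{195}{8}$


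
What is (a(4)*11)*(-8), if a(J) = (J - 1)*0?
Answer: 0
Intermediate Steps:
a(J) = 0 (a(J) = (-1 + J)*0 = 0)
(a(4)*11)*(-8) = (0*11)*(-8) = 0*(-8) = 0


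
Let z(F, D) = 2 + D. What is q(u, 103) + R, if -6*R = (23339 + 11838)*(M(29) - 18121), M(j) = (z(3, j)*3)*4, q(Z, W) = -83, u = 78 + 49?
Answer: 624356075/6 ≈ 1.0406e+8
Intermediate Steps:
u = 127
M(j) = 24 + 12*j (M(j) = ((2 + j)*3)*4 = (6 + 3*j)*4 = 24 + 12*j)
R = 624356573/6 (R = -(23339 + 11838)*((24 + 12*29) - 18121)/6 = -35177*((24 + 348) - 18121)/6 = -35177*(372 - 18121)/6 = -35177*(-17749)/6 = -⅙*(-624356573) = 624356573/6 ≈ 1.0406e+8)
q(u, 103) + R = -83 + 624356573/6 = 624356075/6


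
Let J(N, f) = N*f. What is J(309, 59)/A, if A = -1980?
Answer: -6077/660 ≈ -9.2076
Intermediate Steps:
J(309, 59)/A = (309*59)/(-1980) = 18231*(-1/1980) = -6077/660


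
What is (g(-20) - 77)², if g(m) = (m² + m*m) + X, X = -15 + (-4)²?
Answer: 524176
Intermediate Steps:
X = 1 (X = -15 + 16 = 1)
g(m) = 1 + 2*m² (g(m) = (m² + m*m) + 1 = (m² + m²) + 1 = 2*m² + 1 = 1 + 2*m²)
(g(-20) - 77)² = ((1 + 2*(-20)²) - 77)² = ((1 + 2*400) - 77)² = ((1 + 800) - 77)² = (801 - 77)² = 724² = 524176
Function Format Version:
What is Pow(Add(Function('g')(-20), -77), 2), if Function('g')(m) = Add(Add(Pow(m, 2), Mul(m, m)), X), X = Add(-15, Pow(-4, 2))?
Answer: 524176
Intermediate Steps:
X = 1 (X = Add(-15, 16) = 1)
Function('g')(m) = Add(1, Mul(2, Pow(m, 2))) (Function('g')(m) = Add(Add(Pow(m, 2), Mul(m, m)), 1) = Add(Add(Pow(m, 2), Pow(m, 2)), 1) = Add(Mul(2, Pow(m, 2)), 1) = Add(1, Mul(2, Pow(m, 2))))
Pow(Add(Function('g')(-20), -77), 2) = Pow(Add(Add(1, Mul(2, Pow(-20, 2))), -77), 2) = Pow(Add(Add(1, Mul(2, 400)), -77), 2) = Pow(Add(Add(1, 800), -77), 2) = Pow(Add(801, -77), 2) = Pow(724, 2) = 524176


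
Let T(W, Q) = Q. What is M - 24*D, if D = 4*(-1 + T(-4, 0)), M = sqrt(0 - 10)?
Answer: 96 + I*sqrt(10) ≈ 96.0 + 3.1623*I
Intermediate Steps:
M = I*sqrt(10) (M = sqrt(-10) = I*sqrt(10) ≈ 3.1623*I)
D = -4 (D = 4*(-1 + 0) = 4*(-1) = -4)
M - 24*D = I*sqrt(10) - 24*(-4) = I*sqrt(10) + 96 = 96 + I*sqrt(10)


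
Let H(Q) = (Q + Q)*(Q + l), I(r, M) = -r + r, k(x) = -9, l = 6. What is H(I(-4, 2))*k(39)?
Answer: 0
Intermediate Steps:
I(r, M) = 0
H(Q) = 2*Q*(6 + Q) (H(Q) = (Q + Q)*(Q + 6) = (2*Q)*(6 + Q) = 2*Q*(6 + Q))
H(I(-4, 2))*k(39) = (2*0*(6 + 0))*(-9) = (2*0*6)*(-9) = 0*(-9) = 0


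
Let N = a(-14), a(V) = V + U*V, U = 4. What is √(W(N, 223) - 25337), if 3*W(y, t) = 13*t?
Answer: 2*I*√54834/3 ≈ 156.11*I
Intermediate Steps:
a(V) = 5*V (a(V) = V + 4*V = 5*V)
N = -70 (N = 5*(-14) = -70)
W(y, t) = 13*t/3 (W(y, t) = (13*t)/3 = 13*t/3)
√(W(N, 223) - 25337) = √((13/3)*223 - 25337) = √(2899/3 - 25337) = √(-73112/3) = 2*I*√54834/3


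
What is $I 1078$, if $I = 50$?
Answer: $53900$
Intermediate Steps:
$I 1078 = 50 \cdot 1078 = 53900$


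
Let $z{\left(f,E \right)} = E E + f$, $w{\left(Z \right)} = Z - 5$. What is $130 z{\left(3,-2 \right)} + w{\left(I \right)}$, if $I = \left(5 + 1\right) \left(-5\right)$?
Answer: $875$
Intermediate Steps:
$I = -30$ ($I = 6 \left(-5\right) = -30$)
$w{\left(Z \right)} = -5 + Z$
$z{\left(f,E \right)} = f + E^{2}$ ($z{\left(f,E \right)} = E^{2} + f = f + E^{2}$)
$130 z{\left(3,-2 \right)} + w{\left(I \right)} = 130 \left(3 + \left(-2\right)^{2}\right) - 35 = 130 \left(3 + 4\right) - 35 = 130 \cdot 7 - 35 = 910 - 35 = 875$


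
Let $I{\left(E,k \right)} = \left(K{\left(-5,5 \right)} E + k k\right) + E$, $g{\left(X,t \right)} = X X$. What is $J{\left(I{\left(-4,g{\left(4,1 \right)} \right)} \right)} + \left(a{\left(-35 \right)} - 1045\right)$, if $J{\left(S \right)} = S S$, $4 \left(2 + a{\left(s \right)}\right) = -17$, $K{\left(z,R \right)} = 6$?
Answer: $\frac{203731}{4} \approx 50933.0$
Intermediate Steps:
$g{\left(X,t \right)} = X^{2}$
$I{\left(E,k \right)} = k^{2} + 7 E$ ($I{\left(E,k \right)} = \left(6 E + k k\right) + E = \left(6 E + k^{2}\right) + E = \left(k^{2} + 6 E\right) + E = k^{2} + 7 E$)
$a{\left(s \right)} = - \frac{25}{4}$ ($a{\left(s \right)} = -2 + \frac{1}{4} \left(-17\right) = -2 - \frac{17}{4} = - \frac{25}{4}$)
$J{\left(S \right)} = S^{2}$
$J{\left(I{\left(-4,g{\left(4,1 \right)} \right)} \right)} + \left(a{\left(-35 \right)} - 1045\right) = \left(\left(4^{2}\right)^{2} + 7 \left(-4\right)\right)^{2} - \frac{4205}{4} = \left(16^{2} - 28\right)^{2} - \frac{4205}{4} = \left(256 - 28\right)^{2} - \frac{4205}{4} = 228^{2} - \frac{4205}{4} = 51984 - \frac{4205}{4} = \frac{203731}{4}$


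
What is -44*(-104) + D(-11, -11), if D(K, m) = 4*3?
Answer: 4588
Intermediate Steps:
D(K, m) = 12
-44*(-104) + D(-11, -11) = -44*(-104) + 12 = 4576 + 12 = 4588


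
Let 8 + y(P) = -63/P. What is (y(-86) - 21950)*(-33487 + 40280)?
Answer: -12827391725/86 ≈ -1.4916e+8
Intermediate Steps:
y(P) = -8 - 63/P
(y(-86) - 21950)*(-33487 + 40280) = ((-8 - 63/(-86)) - 21950)*(-33487 + 40280) = ((-8 - 63*(-1/86)) - 21950)*6793 = ((-8 + 63/86) - 21950)*6793 = (-625/86 - 21950)*6793 = -1888325/86*6793 = -12827391725/86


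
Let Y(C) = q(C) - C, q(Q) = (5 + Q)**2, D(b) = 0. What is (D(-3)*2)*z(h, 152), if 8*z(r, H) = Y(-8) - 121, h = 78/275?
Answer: 0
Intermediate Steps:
Y(C) = (5 + C)**2 - C
h = 78/275 (h = 78*(1/275) = 78/275 ≈ 0.28364)
z(r, H) = -13 (z(r, H) = (((5 - 8)**2 - 1*(-8)) - 121)/8 = (((-3)**2 + 8) - 121)/8 = ((9 + 8) - 121)/8 = (17 - 121)/8 = (1/8)*(-104) = -13)
(D(-3)*2)*z(h, 152) = (0*2)*(-13) = 0*(-13) = 0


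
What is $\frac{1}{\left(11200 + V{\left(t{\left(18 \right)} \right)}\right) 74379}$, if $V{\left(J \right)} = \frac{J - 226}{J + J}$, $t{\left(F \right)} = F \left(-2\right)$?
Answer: $\frac{12}{9999785483} \approx 1.2 \cdot 10^{-9}$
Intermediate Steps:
$t{\left(F \right)} = - 2 F$
$V{\left(J \right)} = \frac{-226 + J}{2 J}$
$\frac{1}{\left(11200 + V{\left(t{\left(18 \right)} \right)}\right) 74379} = \frac{1}{\left(11200 + \frac{-226 - 36}{2 \left(\left(-2\right) 18\right)}\right) 74379} = \frac{1}{11200 + \frac{-226 - 36}{2 \left(-36\right)}} \frac{1}{74379} = \frac{1}{11200 + \frac{1}{2} \left(- \frac{1}{36}\right) \left(-262\right)} \frac{1}{74379} = \frac{1}{11200 + \frac{131}{36}} \cdot \frac{1}{74379} = \frac{1}{\frac{403331}{36}} \cdot \frac{1}{74379} = \frac{36}{403331} \cdot \frac{1}{74379} = \frac{12}{9999785483}$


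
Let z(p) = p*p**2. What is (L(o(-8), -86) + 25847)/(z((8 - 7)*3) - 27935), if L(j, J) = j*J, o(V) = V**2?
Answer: -20343/27908 ≈ -0.72893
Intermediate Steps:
z(p) = p**3
L(j, J) = J*j
(L(o(-8), -86) + 25847)/(z((8 - 7)*3) - 27935) = (-86*(-8)**2 + 25847)/(((8 - 7)*3)**3 - 27935) = (-86*64 + 25847)/((1*3)**3 - 27935) = (-5504 + 25847)/(3**3 - 27935) = 20343/(27 - 27935) = 20343/(-27908) = 20343*(-1/27908) = -20343/27908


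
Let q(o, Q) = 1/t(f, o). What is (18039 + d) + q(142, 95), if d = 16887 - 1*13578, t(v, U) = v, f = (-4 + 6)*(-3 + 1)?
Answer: 85391/4 ≈ 21348.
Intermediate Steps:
f = -4 (f = 2*(-2) = -4)
q(o, Q) = -¼ (q(o, Q) = 1/(-4) = -¼)
d = 3309 (d = 16887 - 13578 = 3309)
(18039 + d) + q(142, 95) = (18039 + 3309) - ¼ = 21348 - ¼ = 85391/4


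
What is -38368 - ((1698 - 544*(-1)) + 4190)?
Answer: -44800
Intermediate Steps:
-38368 - ((1698 - 544*(-1)) + 4190) = -38368 - ((1698 + 544) + 4190) = -38368 - (2242 + 4190) = -38368 - 1*6432 = -38368 - 6432 = -44800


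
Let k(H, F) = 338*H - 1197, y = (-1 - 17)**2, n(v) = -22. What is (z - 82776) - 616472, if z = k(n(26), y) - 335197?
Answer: -1043078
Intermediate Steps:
y = 324 (y = (-18)**2 = 324)
k(H, F) = -1197 + 338*H
z = -343830 (z = (-1197 + 338*(-22)) - 335197 = (-1197 - 7436) - 335197 = -8633 - 335197 = -343830)
(z - 82776) - 616472 = (-343830 - 82776) - 616472 = -426606 - 616472 = -1043078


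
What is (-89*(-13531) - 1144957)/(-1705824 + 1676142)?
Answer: -29651/14841 ≈ -1.9979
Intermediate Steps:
(-89*(-13531) - 1144957)/(-1705824 + 1676142) = (1204259 - 1144957)/(-29682) = 59302*(-1/29682) = -29651/14841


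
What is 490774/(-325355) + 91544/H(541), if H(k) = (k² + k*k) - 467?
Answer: -51453392122/38059702545 ≈ -1.3519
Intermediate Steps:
H(k) = -467 + 2*k² (H(k) = (k² + k²) - 467 = 2*k² - 467 = -467 + 2*k²)
490774/(-325355) + 91544/H(541) = 490774/(-325355) + 91544/(-467 + 2*541²) = 490774*(-1/325355) + 91544/(-467 + 2*292681) = -490774/325355 + 91544/(-467 + 585362) = -490774/325355 + 91544/584895 = -51453392122/38059702545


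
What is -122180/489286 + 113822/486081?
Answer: -1848932744/118916314083 ≈ -0.015548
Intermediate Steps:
-122180/489286 + 113822/486081 = -122180*1/489286 + 113822*(1/486081) = -61090/244643 + 113822/486081 = -1848932744/118916314083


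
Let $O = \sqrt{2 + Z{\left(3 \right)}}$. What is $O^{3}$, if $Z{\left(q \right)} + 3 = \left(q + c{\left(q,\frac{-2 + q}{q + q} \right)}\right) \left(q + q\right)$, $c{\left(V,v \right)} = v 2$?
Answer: $19 \sqrt{19} \approx 82.819$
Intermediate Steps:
$c{\left(V,v \right)} = 2 v$
$Z{\left(q \right)} = -3 + 2 q \left(q + \frac{-2 + q}{q}\right)$ ($Z{\left(q \right)} = -3 + \left(q + 2 \frac{-2 + q}{q + q}\right) \left(q + q\right) = -3 + \left(q + 2 \frac{-2 + q}{2 q}\right) 2 q = -3 + \left(q + \frac{-2 + q}{q}\right) 2 q = -3 + 2 q \left(q + \frac{-2 + q}{q}\right)$)
$O = \sqrt{19}$ ($O = \sqrt{2 + \left(-7 + 2 \cdot 3 + 2 \cdot 3^{2}\right)} = \sqrt{2 + \left(-7 + 6 + 2 \cdot 9\right)} = \sqrt{2 + \left(-7 + 6 + 18\right)} = \sqrt{2 + 17} = \sqrt{19} \approx 4.3589$)
$O^{3} = \left(\sqrt{19}\right)^{3} = 19 \sqrt{19}$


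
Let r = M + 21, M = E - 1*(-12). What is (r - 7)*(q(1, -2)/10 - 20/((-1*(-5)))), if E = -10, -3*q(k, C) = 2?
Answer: -976/15 ≈ -65.067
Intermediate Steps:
q(k, C) = -⅔ (q(k, C) = -⅓*2 = -⅔)
M = 2 (M = -10 - 1*(-12) = -10 + 12 = 2)
r = 23 (r = 2 + 21 = 23)
(r - 7)*(q(1, -2)/10 - 20/((-1*(-5)))) = (23 - 7)*(-⅔/10 - 20/((-1*(-5)))) = 16*(-⅔*⅒ - 20/5) = 16*(-1/15 - 20*⅕) = 16*(-1/15 - 4) = 16*(-61/15) = -976/15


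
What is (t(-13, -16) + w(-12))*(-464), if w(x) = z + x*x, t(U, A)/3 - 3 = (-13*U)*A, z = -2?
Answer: 3693904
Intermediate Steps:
t(U, A) = 9 - 39*A*U (t(U, A) = 9 + 3*((-13*U)*A) = 9 + 3*(-13*A*U) = 9 - 39*A*U)
w(x) = -2 + x² (w(x) = -2 + x*x = -2 + x²)
(t(-13, -16) + w(-12))*(-464) = ((9 - 39*(-16)*(-13)) + (-2 + (-12)²))*(-464) = ((9 - 8112) + (-2 + 144))*(-464) = (-8103 + 142)*(-464) = -7961*(-464) = 3693904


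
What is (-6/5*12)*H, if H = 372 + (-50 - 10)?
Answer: -22464/5 ≈ -4492.8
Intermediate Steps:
H = 312 (H = 372 - 60 = 312)
(-6/5*12)*H = (-6/5*12)*312 = (-6*⅕*12)*312 = -6/5*12*312 = -72/5*312 = -22464/5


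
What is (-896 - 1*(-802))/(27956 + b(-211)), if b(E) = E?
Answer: -94/27745 ≈ -0.0033880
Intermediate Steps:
(-896 - 1*(-802))/(27956 + b(-211)) = (-896 - 1*(-802))/(27956 - 211) = (-896 + 802)/27745 = -94*1/27745 = -94/27745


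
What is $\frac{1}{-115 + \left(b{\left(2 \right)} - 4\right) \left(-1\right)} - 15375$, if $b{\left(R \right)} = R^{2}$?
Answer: $- \frac{1768126}{115} \approx -15375.0$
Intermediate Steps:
$\frac{1}{-115 + \left(b{\left(2 \right)} - 4\right) \left(-1\right)} - 15375 = \frac{1}{-115 + \left(2^{2} - 4\right) \left(-1\right)} - 15375 = \frac{1}{-115 + \left(4 - 4\right) \left(-1\right)} - 15375 = \frac{1}{-115 + 0 \left(-1\right)} - 15375 = \frac{1}{-115 + 0} - 15375 = \frac{1}{-115} - 15375 = - \frac{1}{115} - 15375 = - \frac{1768126}{115}$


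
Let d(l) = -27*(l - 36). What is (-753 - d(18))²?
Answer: 1535121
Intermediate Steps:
d(l) = 972 - 27*l (d(l) = -27*(-36 + l) = 972 - 27*l)
(-753 - d(18))² = (-753 - (972 - 27*18))² = (-753 - (972 - 486))² = (-753 - 1*486)² = (-753 - 486)² = (-1239)² = 1535121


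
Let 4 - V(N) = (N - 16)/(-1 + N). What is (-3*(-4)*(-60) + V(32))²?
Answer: 493372944/961 ≈ 5.1340e+5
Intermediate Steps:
V(N) = 4 - (-16 + N)/(-1 + N) (V(N) = 4 - (N - 16)/(-1 + N) = 4 - (-16 + N)/(-1 + N))
(-3*(-4)*(-60) + V(32))² = (-3*(-4)*(-60) + 3*(4 + 32)/(-1 + 32))² = (12*(-60) + 3*36/31)² = (-720 + 3*(1/31)*36)² = (-720 + 108/31)² = (-22212/31)² = 493372944/961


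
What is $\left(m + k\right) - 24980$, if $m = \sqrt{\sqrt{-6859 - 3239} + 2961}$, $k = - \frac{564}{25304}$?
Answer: $- \frac{158023621}{6326} + \sqrt{2961 + 3 i \sqrt{1122}} \approx -24926.0 + 0.92322 i$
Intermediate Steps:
$k = - \frac{141}{6326}$ ($k = \left(-564\right) \frac{1}{25304} = - \frac{141}{6326} \approx -0.022289$)
$m = \sqrt{2961 + 3 i \sqrt{1122}}$ ($m = \sqrt{\sqrt{-10098} + 2961} = \sqrt{3 i \sqrt{1122} + 2961} = \sqrt{2961 + 3 i \sqrt{1122}} \approx 54.423 + 0.9232 i$)
$\left(m + k\right) - 24980 = \left(\sqrt{2961 + 3 i \sqrt{1122}} - \frac{141}{6326}\right) - 24980 = \left(- \frac{141}{6326} + \sqrt{2961 + 3 i \sqrt{1122}}\right) - 24980 = - \frac{158023621}{6326} + \sqrt{2961 + 3 i \sqrt{1122}}$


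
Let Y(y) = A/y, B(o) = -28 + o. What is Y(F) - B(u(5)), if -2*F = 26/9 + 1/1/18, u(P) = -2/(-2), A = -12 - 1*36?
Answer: 1485/47 ≈ 31.596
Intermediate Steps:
A = -48 (A = -12 - 36 = -48)
u(P) = 1 (u(P) = -2*(-½) = 1)
F = -94/9 (F = -(26/9 + 1/1/18)/2 = -(26*(⅑) + 1/(1/18))/2 = -(26/9 + 1*18)/2 = -(26/9 + 18)/2 = -½*188/9 = -94/9 ≈ -10.444)
Y(y) = -48/y
Y(F) - B(u(5)) = -48/(-94/9) - (-28 + 1) = -48*(-9/94) - 1*(-27) = 216/47 + 27 = 1485/47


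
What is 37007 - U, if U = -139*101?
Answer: 51046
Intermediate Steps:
U = -14039
37007 - U = 37007 - 1*(-14039) = 37007 + 14039 = 51046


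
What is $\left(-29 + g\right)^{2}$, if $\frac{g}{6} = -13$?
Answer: $11449$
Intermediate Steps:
$g = -78$ ($g = 6 \left(-13\right) = -78$)
$\left(-29 + g\right)^{2} = \left(-29 - 78\right)^{2} = \left(-107\right)^{2} = 11449$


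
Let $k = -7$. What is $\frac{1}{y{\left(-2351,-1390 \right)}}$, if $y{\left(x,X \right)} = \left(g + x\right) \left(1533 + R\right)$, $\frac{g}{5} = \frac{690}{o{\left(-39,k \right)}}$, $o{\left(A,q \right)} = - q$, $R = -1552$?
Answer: $\frac{7}{247133} \approx 2.8325 \cdot 10^{-5}$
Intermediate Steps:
$g = \frac{3450}{7}$ ($g = 5 \frac{690}{\left(-1\right) \left(-7\right)} = 5 \cdot \frac{690}{7} = \frac{3450}{7} \approx 492.86$)
$y{\left(x,X \right)} = - \frac{65550}{7} - 19 x$ ($y{\left(x,X \right)} = \left(\frac{3450}{7} + x\right) \left(1533 - 1552\right) = \left(\frac{3450}{7} + x\right) \left(-19\right) = - \frac{65550}{7} - 19 x$)
$\frac{1}{y{\left(-2351,-1390 \right)}} = \frac{1}{- \frac{65550}{7} - -44669} = \frac{1}{- \frac{65550}{7} + 44669} = \frac{1}{\frac{247133}{7}} = \frac{7}{247133}$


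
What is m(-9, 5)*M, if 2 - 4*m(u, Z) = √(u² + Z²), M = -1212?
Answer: -606 + 303*√106 ≈ 2513.6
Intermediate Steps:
m(u, Z) = ½ - √(Z² + u²)/4 (m(u, Z) = ½ - √(u² + Z²)/4 = ½ - √(Z² + u²)/4)
m(-9, 5)*M = (½ - √(5² + (-9)²)/4)*(-1212) = (½ - √(25 + 81)/4)*(-1212) = (½ - √106/4)*(-1212) = -606 + 303*√106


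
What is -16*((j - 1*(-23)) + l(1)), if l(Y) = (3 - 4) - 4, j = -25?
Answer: 112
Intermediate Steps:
l(Y) = -5 (l(Y) = -1 - 4 = -5)
-16*((j - 1*(-23)) + l(1)) = -16*((-25 - 1*(-23)) - 5) = -16*((-25 + 23) - 5) = -16*(-2 - 5) = -16*(-7) = 112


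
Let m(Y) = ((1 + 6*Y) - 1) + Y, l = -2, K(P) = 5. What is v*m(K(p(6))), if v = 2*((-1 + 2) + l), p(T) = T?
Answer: -70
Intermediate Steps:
m(Y) = 7*Y (m(Y) = 6*Y + Y = 7*Y)
v = -2 (v = 2*((-1 + 2) - 2) = 2*(1 - 2) = 2*(-1) = -2)
v*m(K(p(6))) = -14*5 = -2*35 = -70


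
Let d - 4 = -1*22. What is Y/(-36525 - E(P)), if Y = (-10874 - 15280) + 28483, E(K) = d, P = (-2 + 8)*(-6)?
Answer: -2329/36507 ≈ -0.063796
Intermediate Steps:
d = -18 (d = 4 - 1*22 = 4 - 22 = -18)
P = -36 (P = 6*(-6) = -36)
E(K) = -18
Y = 2329 (Y = -26154 + 28483 = 2329)
Y/(-36525 - E(P)) = 2329/(-36525 - 1*(-18)) = 2329/(-36525 + 18) = 2329/(-36507) = 2329*(-1/36507) = -2329/36507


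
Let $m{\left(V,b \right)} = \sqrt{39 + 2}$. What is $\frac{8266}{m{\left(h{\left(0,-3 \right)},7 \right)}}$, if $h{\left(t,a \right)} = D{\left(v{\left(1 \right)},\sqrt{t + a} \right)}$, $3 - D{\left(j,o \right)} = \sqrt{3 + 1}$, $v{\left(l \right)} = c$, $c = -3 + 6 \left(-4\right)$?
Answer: $\frac{8266 \sqrt{41}}{41} \approx 1290.9$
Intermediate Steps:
$c = -27$ ($c = -3 - 24 = -27$)
$v{\left(l \right)} = -27$
$D{\left(j,o \right)} = 1$ ($D{\left(j,o \right)} = 3 - \sqrt{3 + 1} = 3 - \sqrt{4} = 3 - 2 = 1$)
$h{\left(t,a \right)} = 1$
$m{\left(V,b \right)} = \sqrt{41}$
$\frac{8266}{m{\left(h{\left(0,-3 \right)},7 \right)}} = \frac{8266}{\sqrt{41}} = 8266 \frac{\sqrt{41}}{41} = \frac{8266 \sqrt{41}}{41}$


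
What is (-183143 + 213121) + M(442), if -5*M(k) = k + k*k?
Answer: -45916/5 ≈ -9183.2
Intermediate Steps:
M(k) = -k/5 - k²/5 (M(k) = -(k + k*k)/5 = -(k + k²)/5 = -k/5 - k²/5)
(-183143 + 213121) + M(442) = (-183143 + 213121) - ⅕*442*(1 + 442) = 29978 - ⅕*442*443 = 29978 - 195806/5 = -45916/5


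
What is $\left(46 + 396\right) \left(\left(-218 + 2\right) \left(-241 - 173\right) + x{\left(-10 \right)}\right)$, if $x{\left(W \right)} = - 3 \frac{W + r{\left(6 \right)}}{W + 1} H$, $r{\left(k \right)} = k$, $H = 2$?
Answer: $\frac{118572688}{3} \approx 3.9524 \cdot 10^{7}$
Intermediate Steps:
$x{\left(W \right)} = - \frac{6 \left(6 + W\right)}{1 + W}$ ($x{\left(W \right)} = - 3 \frac{W + 6}{W + 1} \cdot 2 = - 3 \frac{6 + W}{1 + W} 2 = - \frac{3 \left(6 + W\right)}{1 + W} 2 = - \frac{6 \left(6 + W\right)}{1 + W}$)
$\left(46 + 396\right) \left(\left(-218 + 2\right) \left(-241 - 173\right) + x{\left(-10 \right)}\right) = \left(46 + 396\right) \left(\left(-218 + 2\right) \left(-241 - 173\right) + \frac{6 \left(-6 - -10\right)}{1 - 10}\right) = 442 \left(\left(-216\right) \left(-414\right) + \frac{6 \left(-6 + 10\right)}{-9}\right) = 442 \left(89424 + 6 \left(- \frac{1}{9}\right) 4\right) = 442 \left(89424 - \frac{8}{3}\right) = 442 \cdot \frac{268264}{3} = \frac{118572688}{3}$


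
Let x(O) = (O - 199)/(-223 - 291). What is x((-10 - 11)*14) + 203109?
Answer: 104398519/514 ≈ 2.0311e+5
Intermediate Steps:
x(O) = 199/514 - O/514 (x(O) = (-199 + O)/(-514) = (-199 + O)*(-1/514) = 199/514 - O/514)
x((-10 - 11)*14) + 203109 = (199/514 - (-10 - 11)*14/514) + 203109 = (199/514 - (-21)*14/514) + 203109 = (199/514 - 1/514*(-294)) + 203109 = (199/514 + 147/257) + 203109 = 493/514 + 203109 = 104398519/514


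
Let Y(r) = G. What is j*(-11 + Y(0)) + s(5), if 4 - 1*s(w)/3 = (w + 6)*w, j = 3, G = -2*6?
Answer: -222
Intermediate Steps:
G = -12
Y(r) = -12
s(w) = 12 - 3*w*(6 + w) (s(w) = 12 - 3*(w + 6)*w = 12 - 3*(6 + w)*w = 12 - 3*w*(6 + w))
j*(-11 + Y(0)) + s(5) = 3*(-11 - 12) + (12 - 18*5 - 3*5²) = 3*(-23) + (12 - 90 - 3*25) = -69 + (12 - 90 - 75) = -69 - 153 = -222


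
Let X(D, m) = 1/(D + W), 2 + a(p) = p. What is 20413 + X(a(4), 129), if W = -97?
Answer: 1939234/95 ≈ 20413.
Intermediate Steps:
a(p) = -2 + p
X(D, m) = 1/(-97 + D) (X(D, m) = 1/(D - 97) = 1/(-97 + D))
20413 + X(a(4), 129) = 20413 + 1/(-97 + (-2 + 4)) = 20413 + 1/(-97 + 2) = 20413 + 1/(-95) = 20413 - 1/95 = 1939234/95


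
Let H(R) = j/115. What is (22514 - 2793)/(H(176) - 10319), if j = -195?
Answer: -453583/237376 ≈ -1.9108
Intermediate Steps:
H(R) = -39/23 (H(R) = -195/115 = -195*1/115 = -39/23)
(22514 - 2793)/(H(176) - 10319) = (22514 - 2793)/(-39/23 - 10319) = 19721/(-237376/23) = 19721*(-23/237376) = -453583/237376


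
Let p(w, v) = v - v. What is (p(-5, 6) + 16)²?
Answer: 256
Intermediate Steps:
p(w, v) = 0
(p(-5, 6) + 16)² = (0 + 16)² = 16² = 256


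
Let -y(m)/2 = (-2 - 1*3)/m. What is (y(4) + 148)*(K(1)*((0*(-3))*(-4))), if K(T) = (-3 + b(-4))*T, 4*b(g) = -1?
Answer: 0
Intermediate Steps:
b(g) = -¼ (b(g) = (¼)*(-1) = -¼)
K(T) = -13*T/4 (K(T) = (-3 - ¼)*T = -13*T/4)
y(m) = 10/m (y(m) = -2*(-2 - 1*3)/m = -2*(-2 - 3)/m = -(-10)/m = 10/m)
(y(4) + 148)*(K(1)*((0*(-3))*(-4))) = (10/4 + 148)*((-13/4*1)*((0*(-3))*(-4))) = (10*(¼) + 148)*(-0*(-4)) = (5/2 + 148)*(-13/4*0) = (301/2)*0 = 0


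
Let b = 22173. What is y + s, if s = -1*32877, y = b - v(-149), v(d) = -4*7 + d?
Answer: -10527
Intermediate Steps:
v(d) = -28 + d
y = 22350 (y = 22173 - (-28 - 149) = 22173 - 1*(-177) = 22173 + 177 = 22350)
s = -32877
y + s = 22350 - 32877 = -10527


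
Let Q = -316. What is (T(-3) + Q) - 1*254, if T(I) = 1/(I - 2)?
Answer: -2851/5 ≈ -570.20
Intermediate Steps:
T(I) = 1/(-2 + I)
(T(-3) + Q) - 1*254 = (1/(-2 - 3) - 316) - 1*254 = (1/(-5) - 316) - 254 = (-1/5 - 316) - 254 = -1581/5 - 254 = -2851/5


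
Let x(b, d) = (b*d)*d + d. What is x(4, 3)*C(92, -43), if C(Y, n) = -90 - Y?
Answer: -7098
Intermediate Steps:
x(b, d) = d + b*d² (x(b, d) = b*d² + d = d + b*d²)
x(4, 3)*C(92, -43) = (3*(1 + 4*3))*(-90 - 1*92) = (3*(1 + 12))*(-90 - 92) = (3*13)*(-182) = 39*(-182) = -7098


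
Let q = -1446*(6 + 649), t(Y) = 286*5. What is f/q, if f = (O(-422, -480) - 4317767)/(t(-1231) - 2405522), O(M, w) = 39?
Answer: -539716/284623456995 ≈ -1.8962e-6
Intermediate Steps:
t(Y) = 1430
f = 1079432/601023 (f = (39 - 4317767)/(1430 - 2405522) = -4317728/(-2404092) = -4317728*(-1/2404092) = 1079432/601023 ≈ 1.7960)
q = -947130 (q = -1446*655 = -947130)
f/q = (1079432/601023)/(-947130) = (1079432/601023)*(-1/947130) = -539716/284623456995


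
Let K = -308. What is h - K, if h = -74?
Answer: 234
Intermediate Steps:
h - K = -74 - 1*(-308) = -74 + 308 = 234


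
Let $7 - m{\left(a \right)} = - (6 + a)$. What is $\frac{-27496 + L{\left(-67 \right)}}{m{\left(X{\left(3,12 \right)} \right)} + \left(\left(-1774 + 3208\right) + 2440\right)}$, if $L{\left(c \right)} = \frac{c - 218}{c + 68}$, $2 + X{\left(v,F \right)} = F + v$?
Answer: $- \frac{2137}{300} \approx -7.1233$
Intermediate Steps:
$X{\left(v,F \right)} = -2 + F + v$ ($X{\left(v,F \right)} = -2 + \left(F + v\right) = -2 + F + v$)
$m{\left(a \right)} = 13 + a$ ($m{\left(a \right)} = 7 - - (6 + a) = 7 - \left(-6 - a\right) = 7 + \left(6 + a\right) = 13 + a$)
$L{\left(c \right)} = \frac{-218 + c}{68 + c}$
$\frac{-27496 + L{\left(-67 \right)}}{m{\left(X{\left(3,12 \right)} \right)} + \left(\left(-1774 + 3208\right) + 2440\right)} = \frac{-27496 + \frac{-218 - 67}{68 - 67}}{\left(13 + \left(-2 + 12 + 3\right)\right) + \left(\left(-1774 + 3208\right) + 2440\right)} = \frac{-27496 + 1^{-1} \left(-285\right)}{\left(13 + 13\right) + \left(1434 + 2440\right)} = \frac{-27496 + 1 \left(-285\right)}{26 + 3874} = \frac{-27496 - 285}{3900} = \left(-27781\right) \frac{1}{3900} = - \frac{2137}{300}$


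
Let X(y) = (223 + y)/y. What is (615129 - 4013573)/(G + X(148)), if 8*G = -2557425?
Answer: 1005939424/94623983 ≈ 10.631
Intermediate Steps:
G = -2557425/8 (G = (⅛)*(-2557425) = -2557425/8 ≈ -3.1968e+5)
X(y) = (223 + y)/y
(615129 - 4013573)/(G + X(148)) = (615129 - 4013573)/(-2557425/8 + (223 + 148)/148) = -3398444/(-2557425/8 + (1/148)*371) = -3398444/(-2557425/8 + 371/148) = -3398444/(-94623983/296) = -3398444*(-296/94623983) = 1005939424/94623983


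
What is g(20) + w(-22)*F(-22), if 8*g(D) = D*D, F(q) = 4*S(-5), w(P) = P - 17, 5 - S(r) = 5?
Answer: 50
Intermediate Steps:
S(r) = 0 (S(r) = 5 - 1*5 = 5 - 5 = 0)
w(P) = -17 + P
F(q) = 0 (F(q) = 4*0 = 0)
g(D) = D²/8 (g(D) = (D*D)/8 = D²/8)
g(20) + w(-22)*F(-22) = (⅛)*20² + (-17 - 22)*0 = (⅛)*400 - 39*0 = 50 + 0 = 50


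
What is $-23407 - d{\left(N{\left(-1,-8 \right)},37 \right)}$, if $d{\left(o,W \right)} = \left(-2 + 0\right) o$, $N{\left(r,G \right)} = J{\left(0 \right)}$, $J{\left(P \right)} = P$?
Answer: $-23407$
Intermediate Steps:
$N{\left(r,G \right)} = 0$
$d{\left(o,W \right)} = - 2 o$
$-23407 - d{\left(N{\left(-1,-8 \right)},37 \right)} = -23407 - \left(-2\right) 0 = -23407 - 0 = -23407 + 0 = -23407$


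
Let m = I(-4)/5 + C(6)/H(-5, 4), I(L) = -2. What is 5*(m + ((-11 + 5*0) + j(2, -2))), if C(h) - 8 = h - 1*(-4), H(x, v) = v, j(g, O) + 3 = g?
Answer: -79/2 ≈ -39.500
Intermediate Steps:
j(g, O) = -3 + g
C(h) = 12 + h (C(h) = 8 + (h - 1*(-4)) = 8 + (h + 4) = 8 + (4 + h) = 12 + h)
m = 41/10 (m = -2/5 + (12 + 6)/4 = -2*⅕ + 18*(¼) = -⅖ + 9/2 = 41/10 ≈ 4.1000)
5*(m + ((-11 + 5*0) + j(2, -2))) = 5*(41/10 + ((-11 + 5*0) + (-3 + 2))) = 5*(41/10 + ((-11 + 0) - 1)) = 5*(41/10 + (-11 - 1)) = 5*(41/10 - 12) = 5*(-79/10) = -79/2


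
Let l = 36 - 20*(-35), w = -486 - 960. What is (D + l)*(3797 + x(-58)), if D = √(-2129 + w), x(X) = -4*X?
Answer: 2965344 + 20145*I*√143 ≈ 2.9653e+6 + 2.409e+5*I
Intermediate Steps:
w = -1446
l = 736 (l = 36 + 700 = 736)
D = 5*I*√143 (D = √(-2129 - 1446) = √(-3575) = 5*I*√143 ≈ 59.791*I)
(D + l)*(3797 + x(-58)) = (5*I*√143 + 736)*(3797 - 4*(-58)) = (736 + 5*I*√143)*(3797 + 232) = (736 + 5*I*√143)*4029 = 2965344 + 20145*I*√143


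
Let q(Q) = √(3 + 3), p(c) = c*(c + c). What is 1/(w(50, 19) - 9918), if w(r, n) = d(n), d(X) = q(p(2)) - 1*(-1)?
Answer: -9917/98346883 - √6/98346883 ≈ -0.00010086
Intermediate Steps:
p(c) = 2*c² (p(c) = c*(2*c) = 2*c²)
q(Q) = √6
d(X) = 1 + √6 (d(X) = √6 - 1*(-1) = √6 + 1 = 1 + √6)
w(r, n) = 1 + √6
1/(w(50, 19) - 9918) = 1/((1 + √6) - 9918) = 1/(-9917 + √6)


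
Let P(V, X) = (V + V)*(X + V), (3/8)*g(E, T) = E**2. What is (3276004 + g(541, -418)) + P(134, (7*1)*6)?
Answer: 12310964/3 ≈ 4.1037e+6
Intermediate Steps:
g(E, T) = 8*E**2/3
P(V, X) = 2*V*(V + X) (P(V, X) = (2*V)*(V + X) = 2*V*(V + X))
(3276004 + g(541, -418)) + P(134, (7*1)*6) = (3276004 + (8/3)*541**2) + 2*134*(134 + (7*1)*6) = (3276004 + (8/3)*292681) + 2*134*(134 + 7*6) = (3276004 + 2341448/3) + 2*134*(134 + 42) = 12169460/3 + 2*134*176 = 12169460/3 + 47168 = 12310964/3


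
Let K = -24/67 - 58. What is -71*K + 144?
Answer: 287258/67 ≈ 4287.4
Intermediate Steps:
K = -3910/67 (K = -24*1/67 - 58 = -24/67 - 58 = -3910/67 ≈ -58.358)
-71*K + 144 = -71*(-3910/67) + 144 = 277610/67 + 144 = 287258/67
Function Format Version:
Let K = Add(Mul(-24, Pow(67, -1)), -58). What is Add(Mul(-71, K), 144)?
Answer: Rational(287258, 67) ≈ 4287.4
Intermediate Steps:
K = Rational(-3910, 67) (K = Add(Mul(-24, Rational(1, 67)), -58) = Add(Rational(-24, 67), -58) = Rational(-3910, 67) ≈ -58.358)
Add(Mul(-71, K), 144) = Add(Mul(-71, Rational(-3910, 67)), 144) = Add(Rational(277610, 67), 144) = Rational(287258, 67)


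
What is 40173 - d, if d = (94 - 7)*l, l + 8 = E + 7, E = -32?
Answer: 43044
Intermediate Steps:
l = -33 (l = -8 + (-32 + 7) = -8 - 25 = -33)
d = -2871 (d = (94 - 7)*(-33) = 87*(-33) = -2871)
40173 - d = 40173 - 1*(-2871) = 40173 + 2871 = 43044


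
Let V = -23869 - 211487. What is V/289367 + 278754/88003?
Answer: 59950174650/25465164101 ≈ 2.3542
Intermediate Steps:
V = -235356
V/289367 + 278754/88003 = -235356/289367 + 278754/88003 = 59950174650/25465164101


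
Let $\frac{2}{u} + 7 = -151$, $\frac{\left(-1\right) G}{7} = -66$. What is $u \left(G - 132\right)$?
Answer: $- \frac{330}{79} \approx -4.1772$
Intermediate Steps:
$G = 462$ ($G = \left(-7\right) \left(-66\right) = 462$)
$u = - \frac{1}{79}$ ($u = \frac{2}{-7 - 151} = \frac{2}{-158} = 2 \left(- \frac{1}{158}\right) = - \frac{1}{79} \approx -0.012658$)
$u \left(G - 132\right) = - \frac{462 - 132}{79} = \left(- \frac{1}{79}\right) 330 = - \frac{330}{79}$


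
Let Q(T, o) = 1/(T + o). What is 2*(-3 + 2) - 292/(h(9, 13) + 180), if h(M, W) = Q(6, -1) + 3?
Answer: -823/229 ≈ -3.5939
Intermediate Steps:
h(M, W) = 16/5 (h(M, W) = 1/(6 - 1) + 3 = 1/5 + 3 = ⅕ + 3 = 16/5)
2*(-3 + 2) - 292/(h(9, 13) + 180) = 2*(-3 + 2) - 292/(16/5 + 180) = 2*(-1) - 292/916/5 = -2 - 292*5/916 = -2 - 365/229 = -823/229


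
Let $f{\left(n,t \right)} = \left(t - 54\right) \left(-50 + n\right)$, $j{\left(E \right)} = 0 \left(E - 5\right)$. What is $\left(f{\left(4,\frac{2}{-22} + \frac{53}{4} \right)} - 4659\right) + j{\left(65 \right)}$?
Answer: $- \frac{61167}{22} \approx -2780.3$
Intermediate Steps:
$j{\left(E \right)} = 0$ ($j{\left(E \right)} = 0 \left(-5 + E\right) = 0$)
$f{\left(n,t \right)} = \left(-54 + t\right) \left(-50 + n\right)$
$\left(f{\left(4,\frac{2}{-22} + \frac{53}{4} \right)} - 4659\right) + j{\left(65 \right)} = \left(\left(2700 - 216 - 50 \left(\frac{2}{-22} + \frac{53}{4}\right) + 4 \left(\frac{2}{-22} + \frac{53}{4}\right)\right) - 4659\right) + 0 = \left(\left(2700 - 216 - 50 \left(2 \left(- \frac{1}{22}\right) + 53 \cdot \frac{1}{4}\right) + 4 \left(2 \left(- \frac{1}{22}\right) + 53 \cdot \frac{1}{4}\right)\right) - 4659\right) + 0 = \left(\left(2700 - 216 - 50 \left(- \frac{1}{11} + \frac{53}{4}\right) + 4 \left(- \frac{1}{11} + \frac{53}{4}\right)\right) - 4659\right) + 0 = \left(\left(2700 - 216 - \frac{14475}{22} + 4 \cdot \frac{579}{44}\right) - 4659\right) + 0 = \left(\left(2700 - 216 - \frac{14475}{22} + \frac{579}{11}\right) - 4659\right) + 0 = \left(\frac{41331}{22} - 4659\right) + 0 = - \frac{61167}{22} + 0 = - \frac{61167}{22}$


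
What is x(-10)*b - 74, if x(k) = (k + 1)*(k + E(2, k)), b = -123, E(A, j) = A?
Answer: -8930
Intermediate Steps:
x(k) = (1 + k)*(2 + k) (x(k) = (k + 1)*(k + 2) = (1 + k)*(2 + k))
x(-10)*b - 74 = (2 + (-10)² + 3*(-10))*(-123) - 74 = (2 + 100 - 30)*(-123) - 74 = 72*(-123) - 74 = -8856 - 74 = -8930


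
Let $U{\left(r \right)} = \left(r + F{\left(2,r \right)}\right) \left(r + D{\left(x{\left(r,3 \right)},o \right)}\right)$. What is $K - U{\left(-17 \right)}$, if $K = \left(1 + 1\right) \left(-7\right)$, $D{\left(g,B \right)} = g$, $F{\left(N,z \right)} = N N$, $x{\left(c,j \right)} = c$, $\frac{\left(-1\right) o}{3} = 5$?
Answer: $-456$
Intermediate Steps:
$o = -15$ ($o = \left(-3\right) 5 = -15$)
$F{\left(N,z \right)} = N^{2}$
$U{\left(r \right)} = 2 r \left(4 + r\right)$ ($U{\left(r \right)} = \left(r + 2^{2}\right) \left(r + r\right) = \left(r + 4\right) 2 r = \left(4 + r\right) 2 r = 2 r \left(4 + r\right)$)
$K = -14$ ($K = 2 \left(-7\right) = -14$)
$K - U{\left(-17 \right)} = -14 - 2 \left(-17\right) \left(4 - 17\right) = -14 - 2 \left(-17\right) \left(-13\right) = -14 - 442 = -456$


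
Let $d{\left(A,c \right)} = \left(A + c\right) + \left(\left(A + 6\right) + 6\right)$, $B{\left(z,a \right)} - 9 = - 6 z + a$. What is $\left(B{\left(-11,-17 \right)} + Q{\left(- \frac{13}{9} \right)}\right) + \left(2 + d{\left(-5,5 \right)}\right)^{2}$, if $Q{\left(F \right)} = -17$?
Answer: $122$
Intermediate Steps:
$B{\left(z,a \right)} = 9 + a - 6 z$ ($B{\left(z,a \right)} = 9 + \left(- 6 z + a\right) = 9 + \left(a - 6 z\right) = 9 + a - 6 z$)
$d{\left(A,c \right)} = 12 + c + 2 A$ ($d{\left(A,c \right)} = \left(A + c\right) + \left(\left(6 + A\right) + 6\right) = \left(A + c\right) + \left(12 + A\right) = 12 + c + 2 A$)
$\left(B{\left(-11,-17 \right)} + Q{\left(- \frac{13}{9} \right)}\right) + \left(2 + d{\left(-5,5 \right)}\right)^{2} = \left(\left(9 - 17 - -66\right) - 17\right) + \left(2 + \left(12 + 5 + 2 \left(-5\right)\right)\right)^{2} = \left(\left(9 - 17 + 66\right) - 17\right) + \left(2 + \left(12 + 5 - 10\right)\right)^{2} = \left(58 - 17\right) + \left(2 + 7\right)^{2} = 41 + 9^{2} = 41 + 81 = 122$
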